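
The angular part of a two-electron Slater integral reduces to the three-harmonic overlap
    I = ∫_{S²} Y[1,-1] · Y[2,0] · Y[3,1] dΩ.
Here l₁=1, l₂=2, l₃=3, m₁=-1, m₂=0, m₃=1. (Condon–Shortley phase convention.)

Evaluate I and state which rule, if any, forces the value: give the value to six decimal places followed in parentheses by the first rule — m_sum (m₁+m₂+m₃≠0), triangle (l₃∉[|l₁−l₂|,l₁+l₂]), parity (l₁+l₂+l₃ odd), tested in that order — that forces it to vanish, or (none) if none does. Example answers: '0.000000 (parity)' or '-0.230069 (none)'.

-0.202301 (none)

Checks pass: Σm=0; 6 even; l₃=3∈[1,3].
(2·1+1)(2·2+1)(2·3+1) = 105
Δ: 0! 2! 4! / 7! → 1/105
sum: t=0:+1/4 = 1/4
3j²(1 2 3; 0 0 0) = Δ·Π!·Σ² = 3/35  (sign -1)
sum: t=0:+1/8 = 1/8
3j²(1 2 3; -1 0 1) = Δ·Π!·Σ² = 2/35  (sign +1)
combine: 4πI² = 105·3/35·2/35 = 18/35
take √, sign -1: I = -0.20230066
No selection rule forces the value: the integral is nonzero (none).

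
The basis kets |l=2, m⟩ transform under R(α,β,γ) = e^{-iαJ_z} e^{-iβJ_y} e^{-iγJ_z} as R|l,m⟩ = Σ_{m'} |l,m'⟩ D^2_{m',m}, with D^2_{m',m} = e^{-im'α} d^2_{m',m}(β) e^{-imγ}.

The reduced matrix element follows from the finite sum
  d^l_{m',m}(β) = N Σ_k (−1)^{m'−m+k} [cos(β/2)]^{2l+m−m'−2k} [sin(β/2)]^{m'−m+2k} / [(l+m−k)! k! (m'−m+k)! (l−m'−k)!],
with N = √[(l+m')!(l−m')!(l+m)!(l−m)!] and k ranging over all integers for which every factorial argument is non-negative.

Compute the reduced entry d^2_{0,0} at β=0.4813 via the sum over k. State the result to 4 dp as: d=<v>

d=0.6785

d^2_{0,0}(β=0.4813) via the finite sum:
c=cos(0.481300/2)=0.971183, s=sin(0.481300/2)=0.238334; N=√[2·2·2·2]=4.000000
k: max(0,(0)−(0))=0 … min(2+(0),2−(0))=2
  k=0: (−1)^0·4.0000/(4)·0.9712^4·0.2383^0 = +0.889620
  k=1: (−1)^1·4.0000/(1)·0.9712^2·0.2383^2 = -0.214306
  k=2: (−1)^2·4.0000/(4)·0.9712^0·0.2383^4 = +0.003227
d^2_{0,0}(0.4813) = +0.889620 -0.214306 +0.003227 = +0.678541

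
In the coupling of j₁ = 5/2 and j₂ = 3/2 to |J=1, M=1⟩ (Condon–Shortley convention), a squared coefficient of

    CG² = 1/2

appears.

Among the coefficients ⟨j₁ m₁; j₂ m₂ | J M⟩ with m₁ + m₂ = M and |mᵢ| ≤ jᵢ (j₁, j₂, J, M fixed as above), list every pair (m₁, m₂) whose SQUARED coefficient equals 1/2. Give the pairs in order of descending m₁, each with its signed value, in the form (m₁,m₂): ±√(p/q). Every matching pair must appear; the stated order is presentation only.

Admissible pairs with m₁+m₂ = M = 1: (-1/2,3/2), (1/2,1/2), (3/2,-1/2), (5/2,-3/2)
  (m₁,m₂)=(5/2,-3/2): CG² = 1/2, CG = +√(1/2)   ← matches the target
  (m₁,m₂)=(3/2,-1/2): CG² = 3/10, CG = −√(3/10)
  (m₁,m₂)=(1/2,1/2): CG² = 3/20, CG = +√(3/20)
  (m₁,m₂)=(-1/2,3/2): CG² = 1/20, CG = −√(1/20)
Pairs with CG² = 1/2: (5/2,-3/2): +√(1/2)

(5/2,-3/2): +√(1/2)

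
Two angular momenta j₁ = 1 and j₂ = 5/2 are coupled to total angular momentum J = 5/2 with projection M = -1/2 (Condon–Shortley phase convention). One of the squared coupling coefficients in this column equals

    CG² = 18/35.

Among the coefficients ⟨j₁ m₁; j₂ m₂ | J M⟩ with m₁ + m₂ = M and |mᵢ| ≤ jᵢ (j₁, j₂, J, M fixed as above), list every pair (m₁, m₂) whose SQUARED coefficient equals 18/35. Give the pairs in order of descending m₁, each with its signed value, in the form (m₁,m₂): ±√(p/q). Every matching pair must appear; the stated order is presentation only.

(-1,1/2): −√(18/35)

Admissible pairs with m₁+m₂ = M = -1/2: (-1,1/2), (0,-1/2), (1,-3/2)
  (m₁,m₂)=(1,-3/2): CG² = 16/35, CG = +√(16/35)
  (m₁,m₂)=(0,-1/2): CG² = 1/35, CG = +√(1/35)
  (m₁,m₂)=(-1,1/2): CG² = 18/35, CG = −√(18/35)   ← matches the target
Pairs with CG² = 18/35: (-1,1/2): −√(18/35)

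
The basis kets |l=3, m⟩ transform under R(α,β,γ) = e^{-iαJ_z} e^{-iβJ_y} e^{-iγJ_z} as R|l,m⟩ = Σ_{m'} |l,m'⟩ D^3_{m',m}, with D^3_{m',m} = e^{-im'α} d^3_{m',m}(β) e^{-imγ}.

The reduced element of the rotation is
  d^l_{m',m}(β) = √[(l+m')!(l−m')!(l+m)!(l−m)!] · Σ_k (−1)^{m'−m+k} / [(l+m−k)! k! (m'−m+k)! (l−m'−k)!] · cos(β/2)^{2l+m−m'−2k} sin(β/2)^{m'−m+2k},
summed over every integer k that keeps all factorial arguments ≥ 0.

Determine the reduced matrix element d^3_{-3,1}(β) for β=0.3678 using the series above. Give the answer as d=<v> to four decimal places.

d^3_{-3,1}(β=0.3678) via the finite sum:
c=cos(0.367800/2)=0.983138, s=sin(0.367800/2)=0.182865; N=√[1·720·24·2]=185.903201
The bounds max(0,m−m')=4 and min(l+m,l−m')=4 give 1 term
  k=4: (−1)^0·185.9032/(48)·0.9831^2·0.1829^4 = +0.004186
d^3_{-3,1}(0.3678) = +0.004186

d=0.0042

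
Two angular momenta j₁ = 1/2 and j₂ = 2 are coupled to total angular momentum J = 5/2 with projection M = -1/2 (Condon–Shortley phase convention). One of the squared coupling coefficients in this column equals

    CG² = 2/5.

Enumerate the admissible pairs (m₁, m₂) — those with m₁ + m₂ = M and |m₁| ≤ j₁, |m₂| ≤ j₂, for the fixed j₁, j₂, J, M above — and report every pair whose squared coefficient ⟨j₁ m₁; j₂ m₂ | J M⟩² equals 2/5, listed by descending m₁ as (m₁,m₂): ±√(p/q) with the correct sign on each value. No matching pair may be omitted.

(1/2,-1): +√(2/5)

Admissible pairs with m₁+m₂ = M = -1/2: (-1/2,0), (1/2,-1)
  (m₁,m₂)=(1/2,-1): CG² = 2/5, CG = +√(2/5)   ← matches the target
  (m₁,m₂)=(-1/2,0): CG² = 3/5, CG = +√(3/5)
Pairs with CG² = 2/5: (1/2,-1): +√(2/5)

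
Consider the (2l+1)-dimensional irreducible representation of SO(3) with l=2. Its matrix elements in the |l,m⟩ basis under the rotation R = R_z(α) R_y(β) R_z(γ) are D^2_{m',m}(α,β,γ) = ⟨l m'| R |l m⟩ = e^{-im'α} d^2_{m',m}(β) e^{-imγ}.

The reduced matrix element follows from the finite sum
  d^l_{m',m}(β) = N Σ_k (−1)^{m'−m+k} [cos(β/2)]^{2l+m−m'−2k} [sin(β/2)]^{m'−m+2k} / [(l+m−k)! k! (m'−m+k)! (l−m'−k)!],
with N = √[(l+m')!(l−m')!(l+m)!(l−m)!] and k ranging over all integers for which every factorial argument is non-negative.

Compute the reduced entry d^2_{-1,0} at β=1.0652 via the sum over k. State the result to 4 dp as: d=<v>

d^2_{-1,0}(β=1.0652) via the finite sum:
c=cos(1.065200/2)=0.861490, s=sin(1.065200/2)=0.507775; N=√[1·6·2·2]=4.898979
The bounds max(0,m−m')=1 and min(l+m,l−m')=2 give 2 terms
  k=1: (−1)^0·4.8990/(2)·0.8615^3·0.5078^1 = +0.795238
  k=2: (−1)^1·4.8990/(2)·0.8615^1·0.5078^3 = -0.276274
d^2_{-1,0}(1.0652) = +0.795238 -0.276274 = +0.518965

d=0.5190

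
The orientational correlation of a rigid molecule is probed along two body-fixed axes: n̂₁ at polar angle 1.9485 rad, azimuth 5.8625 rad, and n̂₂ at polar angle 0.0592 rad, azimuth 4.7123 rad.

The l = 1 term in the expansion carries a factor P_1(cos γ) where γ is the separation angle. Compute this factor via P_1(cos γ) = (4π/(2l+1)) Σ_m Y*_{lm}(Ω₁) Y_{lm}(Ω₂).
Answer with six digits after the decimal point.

Term-by-term m-sum for l=1 (normalisation 4π/3 = 4.188790):
  m=-1: Y*=+0.293141-0.131150i  Y=-0.000002+0.020441i  product +0.002680+0.005992i
  m=+0: Y*=-0.180190-0.000000i  Y=+0.487747+0.000000i  product -0.087887-0.000000i
  m=+1: Y*=-0.293141-0.131150i  Y=+0.000002+0.020441i  product +0.002680-0.005992i
Total Σ_m = -0.082526+0.000000i. Multiply by 4.188790: -0.345686+0.000000i. P_1(cos γ) = -0.345686

-0.345686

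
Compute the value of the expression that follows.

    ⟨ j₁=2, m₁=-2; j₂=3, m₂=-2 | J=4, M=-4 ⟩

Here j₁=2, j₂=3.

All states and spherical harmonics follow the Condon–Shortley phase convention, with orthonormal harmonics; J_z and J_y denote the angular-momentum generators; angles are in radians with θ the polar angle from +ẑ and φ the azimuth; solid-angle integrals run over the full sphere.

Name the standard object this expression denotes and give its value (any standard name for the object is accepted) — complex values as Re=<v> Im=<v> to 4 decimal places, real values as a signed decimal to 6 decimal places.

Clebsch–Gordan coefficient, −√(2/5) ≈ -0.632456

This is a Clebsch–Gordan (vector-coupling) coefficient.
triangle: 1!*3!*5!/10! = 720/3628800
(j±m)!: 0!*4!*1!*5!*0!*8! = 116121600
prefactor² = (2J+1)*Δ*N² = 207360
  k=1: −1/(1!*0!*3!*0!*0!*5!) = -1/720
Σ = -1/720  ⇒  CG² = 207360*(-1/720)² = 2/5
CG = −√(2/5) = -0.632456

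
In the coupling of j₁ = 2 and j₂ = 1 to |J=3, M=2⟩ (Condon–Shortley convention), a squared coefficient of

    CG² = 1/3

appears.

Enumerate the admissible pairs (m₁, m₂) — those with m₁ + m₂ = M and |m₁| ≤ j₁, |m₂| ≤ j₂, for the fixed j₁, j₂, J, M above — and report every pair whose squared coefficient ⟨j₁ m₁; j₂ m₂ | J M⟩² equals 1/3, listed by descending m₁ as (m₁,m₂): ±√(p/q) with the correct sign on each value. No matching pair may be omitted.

(2,0): +√(1/3)

Admissible pairs with m₁+m₂ = M = 2: (1,1), (2,0)
  (m₁,m₂)=(2,0): CG² = 1/3, CG = +√(1/3)   ← matches the target
  (m₁,m₂)=(1,1): CG² = 2/3, CG = +√(2/3)
Pairs with CG² = 1/3: (2,0): +√(1/3)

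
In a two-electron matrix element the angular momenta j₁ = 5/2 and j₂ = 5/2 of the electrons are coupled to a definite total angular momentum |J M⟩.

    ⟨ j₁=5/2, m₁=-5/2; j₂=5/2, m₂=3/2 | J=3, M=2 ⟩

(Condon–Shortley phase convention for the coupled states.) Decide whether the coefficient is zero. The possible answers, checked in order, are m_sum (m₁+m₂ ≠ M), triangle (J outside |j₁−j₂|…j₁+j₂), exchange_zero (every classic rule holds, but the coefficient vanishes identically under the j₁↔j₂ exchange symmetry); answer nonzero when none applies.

m-sum: m₁+m₂ = -5/2+3/2 = -1, M = 2  ✗ ⇒ coefficient is 0

m_sum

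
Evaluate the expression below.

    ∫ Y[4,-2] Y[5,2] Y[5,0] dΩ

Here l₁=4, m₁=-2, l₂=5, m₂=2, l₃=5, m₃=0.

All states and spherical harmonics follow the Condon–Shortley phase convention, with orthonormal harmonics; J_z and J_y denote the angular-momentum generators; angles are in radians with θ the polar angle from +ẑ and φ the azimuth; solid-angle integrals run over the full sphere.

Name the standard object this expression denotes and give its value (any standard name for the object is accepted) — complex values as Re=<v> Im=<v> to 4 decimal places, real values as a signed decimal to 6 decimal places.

This is a Gaunt coefficient — the integral of a triple product of spherical harmonics over the sphere.
Rules hold: Σm=0, L=14 even, 1≤5≤9.
N = 9·11·11 = 1089
Δ = 4!·4!·6!/15! = 1/3153150
Racah Σ t=0..4: t=0:+1/69120 t=1:−1/1728 t=2:+1/576 t=3:−1/1728 t=4:+1/69120 = 7/11520
⇒ 3j(4 5 5; 0 0 0)² = 2/143, sgn -1
Racah Σ t=2..4: t=2:+1/11520 t=3:−1/1728 t=4:+1/3456 = -7/34560
⇒ 3j(4 5 5; -2 2 0)² = 7/858, sgn +1
4πI² = N·(3j₀)²·(3jₘ)² = 21/169
I = -1·√(0.12426/4π) = -0.09944006

Gaunt coefficient, -0.099440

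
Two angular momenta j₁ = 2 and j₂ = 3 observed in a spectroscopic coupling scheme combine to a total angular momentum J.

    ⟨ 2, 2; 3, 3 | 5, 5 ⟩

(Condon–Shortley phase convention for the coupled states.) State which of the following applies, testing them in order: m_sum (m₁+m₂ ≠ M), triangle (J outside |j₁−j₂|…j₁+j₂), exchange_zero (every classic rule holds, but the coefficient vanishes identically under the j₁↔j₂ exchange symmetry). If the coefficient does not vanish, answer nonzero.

m-sum: m₁+m₂ = 2+3 = 5, M = 5  ✓
triangle: |j₁−j₂| = 1 ≤ J = 5 ≤ j₁+j₂ = 5  ✓
exchange: j₁≠j₂ or m₁≠m₂ — the exchange symmetry imposes no constraint here
value check: CG = +1 = +1.000000 ≠ 0

nonzero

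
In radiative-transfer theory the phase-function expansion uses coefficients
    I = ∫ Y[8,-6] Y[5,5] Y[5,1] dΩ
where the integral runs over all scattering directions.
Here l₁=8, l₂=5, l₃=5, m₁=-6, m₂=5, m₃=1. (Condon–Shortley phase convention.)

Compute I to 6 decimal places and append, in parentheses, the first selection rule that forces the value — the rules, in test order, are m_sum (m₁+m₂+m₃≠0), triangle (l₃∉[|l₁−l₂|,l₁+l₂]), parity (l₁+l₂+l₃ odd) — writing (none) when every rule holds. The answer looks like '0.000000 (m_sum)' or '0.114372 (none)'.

-0.193994 (none)

Rules hold: Σm=0, L=18 even, 3≤5≤13.
N = 17·11·11 = 2057
Δ = 8!·8!·2!/19! = 1/37413090
Racah Σ t=3..5: t=3:−1/1036800 t=4:+1/331776 t=5:−1/1036800 = 1/921600
⇒ 3j(8 5 5; 0 0 0)² = 490/46189, sgn -1
Racah Σ t=8..8: t=8:+1/116121600 = 1/116121600
⇒ 3j(8 5 5; -6 5 1)² = 7/323, sgn +1
4πI² = N·(3j₀)²·(3jₘ)² = 37730/79781
I = -1·√(0.47292/4π) = -0.19399419
No selection rule forces the value: the integral is nonzero (none).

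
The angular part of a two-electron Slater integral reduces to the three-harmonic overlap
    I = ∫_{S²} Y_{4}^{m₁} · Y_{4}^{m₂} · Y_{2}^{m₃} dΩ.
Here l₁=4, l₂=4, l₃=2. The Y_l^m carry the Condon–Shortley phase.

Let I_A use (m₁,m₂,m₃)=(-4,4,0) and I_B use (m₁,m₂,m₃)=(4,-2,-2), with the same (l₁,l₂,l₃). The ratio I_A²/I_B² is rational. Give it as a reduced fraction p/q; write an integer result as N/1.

14/3

Same 4,4,2: normalisation and zero-m 3j drop out of the ratio.
A: Δ: 6! 2! 2! / 11! → 1/13860; sum: t=6:+1/2880 = 1/2880; 3j²(4 4 2; -4 4 0) = Δ·Π!·Σ² = 28/495  (sign +1)
B: Δ: 6! 2! 2! / 11! → 1/13860; sum: t=0:+1/2880 = 1/2880; 3j²(4 4 2; 4 -2 -2) = Δ·Π!·Σ² = 2/165  (sign +1)
I_A²/I_B² = (28/495)/(2/165) = 14/3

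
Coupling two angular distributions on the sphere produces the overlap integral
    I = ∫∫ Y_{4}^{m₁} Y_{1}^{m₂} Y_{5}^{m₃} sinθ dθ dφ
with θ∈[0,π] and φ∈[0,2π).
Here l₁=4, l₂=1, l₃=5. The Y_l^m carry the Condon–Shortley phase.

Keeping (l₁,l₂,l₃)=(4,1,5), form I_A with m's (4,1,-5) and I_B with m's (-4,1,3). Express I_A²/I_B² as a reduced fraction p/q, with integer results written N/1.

Same 4,1,5: normalisation and zero-m 3j drop out of the ratio.
A: Δ: 0! 8! 2! / 11! → 1/495; sum: t=0:+1/80640 = 1/80640; 3j²(4 1 5; 4 1 -5) = Δ·Π!·Σ² = 1/11  (sign +1)
B: Δ: 0! 8! 2! / 11! → 1/495; sum: t=0:+1/80640 = 1/80640; 3j²(4 1 5; -4 1 3) = Δ·Π!·Σ² = 1/495  (sign +1)
I_A²/I_B² = (1/11)/(1/495) = 45/1

45/1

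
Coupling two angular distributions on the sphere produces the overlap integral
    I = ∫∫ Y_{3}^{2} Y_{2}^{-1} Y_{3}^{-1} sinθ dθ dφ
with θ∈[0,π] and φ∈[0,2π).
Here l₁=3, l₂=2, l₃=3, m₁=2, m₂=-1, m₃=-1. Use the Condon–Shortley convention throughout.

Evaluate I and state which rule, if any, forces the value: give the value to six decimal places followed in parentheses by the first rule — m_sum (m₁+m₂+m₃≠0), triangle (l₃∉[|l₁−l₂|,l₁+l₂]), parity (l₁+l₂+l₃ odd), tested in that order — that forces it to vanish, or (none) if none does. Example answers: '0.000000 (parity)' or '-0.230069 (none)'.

Checks pass: Σm=0; 8 even; l₃=3∈[1,5].
(2·3+1)(2·2+1)(2·3+1) = 245
Δ: 2! 4! 2! / 9! → 1/3780
sum: t=0:+1/24 t=1:−1/4 t=2:+1/24 = -1/6
3j²(3 2 3; 0 0 0) = Δ·Π!·Σ² = 4/105  (sign +1)
sum: t=0:+1/12 t=1:−1/48 = 1/16
3j²(3 2 3; 2 -1 -1) = Δ·Π!·Σ² = 1/28  (sign +1)
combine: 4πI² = 245·4/105·1/28 = 1/3
take √, sign +1: I = 0.16286750
No selection rule forces the value: the integral is nonzero (none).

0.162868 (none)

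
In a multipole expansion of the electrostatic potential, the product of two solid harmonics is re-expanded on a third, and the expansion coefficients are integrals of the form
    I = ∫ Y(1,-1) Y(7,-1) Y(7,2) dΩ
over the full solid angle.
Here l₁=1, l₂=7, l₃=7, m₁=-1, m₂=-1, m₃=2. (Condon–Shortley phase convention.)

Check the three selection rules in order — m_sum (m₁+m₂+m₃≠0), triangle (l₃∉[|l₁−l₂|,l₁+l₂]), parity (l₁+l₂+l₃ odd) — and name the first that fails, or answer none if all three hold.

Σmᵢ = 0  ✓
l₃∈[|l₁−l₂|,l₁+l₂]=[6,8], have l₃=7  ✓
Σlᵢ = 15 ⇒ odd  ✗

parity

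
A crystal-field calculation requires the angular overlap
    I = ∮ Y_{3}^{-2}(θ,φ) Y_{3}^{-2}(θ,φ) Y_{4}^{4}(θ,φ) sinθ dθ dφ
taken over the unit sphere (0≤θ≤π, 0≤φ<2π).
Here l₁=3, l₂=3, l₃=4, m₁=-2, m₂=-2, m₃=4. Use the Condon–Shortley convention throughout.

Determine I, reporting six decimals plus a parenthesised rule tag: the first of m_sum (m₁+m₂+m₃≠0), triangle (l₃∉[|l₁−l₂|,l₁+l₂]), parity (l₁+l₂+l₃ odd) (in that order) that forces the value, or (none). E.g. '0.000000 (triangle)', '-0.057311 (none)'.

0.214561 (none)

Checks pass: Σm=0; 10 even; l₃=4∈[0,6].
(2·3+1)(2·3+1)(2·4+1) = 441
Δ: 2! 4! 4! / 11! → 1/34650
sum: t=0:+1/72 t=1:−1/16 t=2:+1/72 = -5/144
3j²(3 3 4; 0 0 0) = Δ·Π!·Σ² = 2/77  (sign -1)
sum: t=1:−1/576 = -1/576
3j²(3 3 4; -2 -2 4) = Δ·Π!·Σ² = 5/99  (sign -1)
combine: 4πI² = 441·2/77·5/99 = 70/121
take √, sign +1: I = 0.21456131
No selection rule forces the value: the integral is nonzero (none).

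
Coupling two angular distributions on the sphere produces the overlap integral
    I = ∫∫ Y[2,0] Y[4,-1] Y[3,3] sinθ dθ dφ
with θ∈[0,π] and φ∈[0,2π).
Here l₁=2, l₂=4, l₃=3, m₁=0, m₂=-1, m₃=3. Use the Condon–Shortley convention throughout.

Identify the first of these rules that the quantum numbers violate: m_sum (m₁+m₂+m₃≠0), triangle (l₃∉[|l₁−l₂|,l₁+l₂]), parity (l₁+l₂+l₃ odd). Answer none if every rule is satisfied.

m_sum

m₁+m₂+m₃ = 0 − 1 + 3 = 2  ✗
triangle: |2−4|=2 ≤ l₃=3 ≤ 2+4=6
parity: l₁+l₂+l₃ = 9 is odd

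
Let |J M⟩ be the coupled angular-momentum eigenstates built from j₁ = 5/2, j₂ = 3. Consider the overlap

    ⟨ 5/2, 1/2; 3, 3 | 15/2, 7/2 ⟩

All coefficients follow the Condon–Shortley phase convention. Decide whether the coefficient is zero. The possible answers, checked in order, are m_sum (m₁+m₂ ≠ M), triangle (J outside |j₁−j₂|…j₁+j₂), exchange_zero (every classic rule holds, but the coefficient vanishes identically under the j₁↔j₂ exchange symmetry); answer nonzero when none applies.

m-sum: m₁+m₂ = 1/2+3 = 7/2, M = 7/2  ✓
triangle: need |j₁−j₂| ≤ J ≤ j₁+j₂, i.e. J ∈ [1/2, 11/2]; J = 15/2 is outside ✗ ⇒ coefficient is 0

triangle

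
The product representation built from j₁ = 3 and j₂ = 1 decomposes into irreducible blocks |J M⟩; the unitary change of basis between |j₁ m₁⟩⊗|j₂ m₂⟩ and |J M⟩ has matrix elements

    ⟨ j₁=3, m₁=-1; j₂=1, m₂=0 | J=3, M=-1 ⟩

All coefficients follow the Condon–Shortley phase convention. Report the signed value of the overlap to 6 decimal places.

j₁+j₂−J=1  J+j₁−j₂=5  J−j₁+j₂=1  j₁+j₂+J+1=8
(j₁±m₁, j₂±m₂, J±M) = (2,4,1,1,2,4)
P² = 48
sum k=0..1:
  [0] +1/24 = 1/24
  [1] −1/12 = -1/12
S = -1/24
C² = P²·S² = 1/12 ; C = -0.288675

-0.288675  (= −√(1/12))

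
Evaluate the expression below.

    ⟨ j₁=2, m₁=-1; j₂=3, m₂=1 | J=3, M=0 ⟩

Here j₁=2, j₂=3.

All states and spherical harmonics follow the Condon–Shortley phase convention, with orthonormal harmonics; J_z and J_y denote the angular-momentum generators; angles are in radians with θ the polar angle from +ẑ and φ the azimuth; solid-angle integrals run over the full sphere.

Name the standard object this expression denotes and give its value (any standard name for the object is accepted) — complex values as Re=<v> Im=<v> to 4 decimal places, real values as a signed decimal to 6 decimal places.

This is a Clebsch–Gordan (vector-coupling) coefficient.
j₁+j₂−J=2  J+j₁−j₂=2  J−j₁+j₂=4  j₁+j₂+J+1=9
(j₁±m₁, j₂±m₂, J±M) = (1,3,4,2,3,3)
P² = 96/5
sum k=1..2:
  [1] −1/12 = -1/12
  [2] +1/8 = 1/8
S = 1/24
C² = P²·S² = 1/30 ; C = +0.182574

Clebsch–Gordan coefficient, +√(1/30) ≈ +0.182574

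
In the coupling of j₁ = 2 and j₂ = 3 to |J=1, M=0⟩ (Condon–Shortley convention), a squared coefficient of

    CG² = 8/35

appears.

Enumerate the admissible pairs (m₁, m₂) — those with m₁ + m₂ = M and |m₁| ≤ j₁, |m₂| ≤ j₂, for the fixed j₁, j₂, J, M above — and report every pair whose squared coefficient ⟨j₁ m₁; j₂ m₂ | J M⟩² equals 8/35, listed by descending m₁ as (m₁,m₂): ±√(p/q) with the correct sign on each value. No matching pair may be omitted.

(1,-1): −√(8/35); (-1,1): −√(8/35)

Admissible pairs with m₁+m₂ = M = 0: (-2,2), (-1,1), (0,0), (1,-1), (2,-2)
  (m₁,m₂)=(2,-2): CG² = 1/7, CG = +√(1/7)
  (m₁,m₂)=(1,-1): CG² = 8/35, CG = −√(8/35)   ← matches the target
  (m₁,m₂)=(0,0): CG² = 9/35, CG = +√(9/35)
  (m₁,m₂)=(-1,1): CG² = 8/35, CG = −√(8/35)   ← matches the target
  (m₁,m₂)=(-2,2): CG² = 1/7, CG = +√(1/7)
Pairs with CG² = 8/35: (1,-1): −√(8/35); (-1,1): −√(8/35)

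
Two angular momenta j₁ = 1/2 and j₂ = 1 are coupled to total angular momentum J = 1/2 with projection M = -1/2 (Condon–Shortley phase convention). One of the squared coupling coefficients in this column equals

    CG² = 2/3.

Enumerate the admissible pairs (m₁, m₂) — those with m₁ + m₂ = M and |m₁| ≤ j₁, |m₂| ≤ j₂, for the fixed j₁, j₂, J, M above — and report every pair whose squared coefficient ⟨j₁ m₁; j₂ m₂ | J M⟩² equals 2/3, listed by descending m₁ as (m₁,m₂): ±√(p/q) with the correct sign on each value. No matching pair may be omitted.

(1/2,-1): +√(2/3)

Admissible pairs with m₁+m₂ = M = -1/2: (-1/2,0), (1/2,-1)
  (m₁,m₂)=(1/2,-1): CG² = 2/3, CG = +√(2/3)   ← matches the target
  (m₁,m₂)=(-1/2,0): CG² = 1/3, CG = −√(1/3)
Pairs with CG² = 2/3: (1/2,-1): +√(2/3)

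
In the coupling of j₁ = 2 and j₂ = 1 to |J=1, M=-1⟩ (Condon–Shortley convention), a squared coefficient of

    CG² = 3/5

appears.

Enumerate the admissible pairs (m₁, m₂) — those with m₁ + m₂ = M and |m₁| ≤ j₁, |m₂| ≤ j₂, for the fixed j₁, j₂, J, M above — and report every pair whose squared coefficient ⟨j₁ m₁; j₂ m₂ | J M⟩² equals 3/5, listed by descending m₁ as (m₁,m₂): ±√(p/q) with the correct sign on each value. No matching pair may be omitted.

Admissible pairs with m₁+m₂ = M = -1: (-2,1), (-1,0), (0,-1)
  (m₁,m₂)=(0,-1): CG² = 1/10, CG = +√(1/10)
  (m₁,m₂)=(-1,0): CG² = 3/10, CG = −√(3/10)
  (m₁,m₂)=(-2,1): CG² = 3/5, CG = +√(3/5)   ← matches the target
Pairs with CG² = 3/5: (-2,1): +√(3/5)

(-2,1): +√(3/5)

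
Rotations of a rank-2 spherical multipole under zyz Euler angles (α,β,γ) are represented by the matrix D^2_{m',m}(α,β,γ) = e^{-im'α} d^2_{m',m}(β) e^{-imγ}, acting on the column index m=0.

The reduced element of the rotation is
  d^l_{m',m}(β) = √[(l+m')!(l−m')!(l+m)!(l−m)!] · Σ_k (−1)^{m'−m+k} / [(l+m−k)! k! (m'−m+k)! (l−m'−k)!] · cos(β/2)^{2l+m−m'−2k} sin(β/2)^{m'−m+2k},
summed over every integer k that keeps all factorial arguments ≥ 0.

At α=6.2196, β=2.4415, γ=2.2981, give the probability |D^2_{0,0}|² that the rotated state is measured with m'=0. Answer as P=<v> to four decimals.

P=0.1424

D^2_{0,0}(6.2196,2.4415,2.2981) = e^{-i·0·6.2196}·d^2_{0,0}(2.4415)·e^{-i·0·2.2981}. Compute d first:
c=cos(2.441500/2)=0.342941, s=sin(2.441500/2)=0.939357; N=√[2·2·2·2]=4.000000
Admissible k: 0..2 (factorial args all ≥0)
  k=0: (−1)^0·4.0000/(4)·0.3429^4·0.9394^0 = +0.013832
  k=1: (−1)^1·4.0000/(1)·0.3429^2·0.9394^2 = -0.415108
  k=2: (−1)^2·4.0000/(4)·0.3429^0·0.9394^4 = +0.778614
d^2_{0,0}(2.4415) = +0.013832 -0.415108 +0.778614 = +0.377338
|D^2_{0,0}|² = |d^2_{0,0}(β)|² = (+0.377338)² = 0.142384 (the z-rotation phases have unit modulus)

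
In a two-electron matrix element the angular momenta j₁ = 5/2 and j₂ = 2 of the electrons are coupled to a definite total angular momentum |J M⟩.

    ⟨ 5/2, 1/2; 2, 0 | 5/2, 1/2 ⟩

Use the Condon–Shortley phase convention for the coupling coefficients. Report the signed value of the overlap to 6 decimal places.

−√(8/35) = -0.478091

√[6·2!3!2!/8! · 3!2!2!2!3!2!] = √(72/35)
  +(−1)^0/∏(0,2,2,2,1,0)! = 1/8  (running 1/8)
  +(−1)^1/∏(1,1,1,1,2,1)! = -1/2  (running -3/8)
  +(−1)^2/∏(2,0,0,0,3,2)! = 1/24  (running -1/3)
⟨..|..⟩ = √(72/35)·(-1/3) = -0.478091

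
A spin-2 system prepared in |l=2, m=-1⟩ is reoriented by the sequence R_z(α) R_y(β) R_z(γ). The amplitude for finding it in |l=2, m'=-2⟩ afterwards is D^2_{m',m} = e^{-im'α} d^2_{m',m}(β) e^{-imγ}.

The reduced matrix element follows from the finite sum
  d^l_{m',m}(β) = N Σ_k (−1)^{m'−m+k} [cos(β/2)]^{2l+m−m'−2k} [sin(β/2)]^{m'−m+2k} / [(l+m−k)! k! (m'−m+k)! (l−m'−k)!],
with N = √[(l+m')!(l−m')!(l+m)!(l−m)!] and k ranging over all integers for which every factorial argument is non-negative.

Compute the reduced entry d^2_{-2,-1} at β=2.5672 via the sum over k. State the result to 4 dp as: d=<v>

d=0.0436

d^2_{-2,-1}(β=2.5672) via the finite sum:
With c≡cos(β/2)=0.283265 and s≡sin(β/2)=0.959042, N=[1·24·1·6]^{1/2}=12.000000
k∈{1} keeps every argument non-negative
  k=1: (−1)^0·12.0000/(6)·0.2833^3·0.9590^1 = +0.043596
d^2_{-2,-1}(2.5672) = +0.043596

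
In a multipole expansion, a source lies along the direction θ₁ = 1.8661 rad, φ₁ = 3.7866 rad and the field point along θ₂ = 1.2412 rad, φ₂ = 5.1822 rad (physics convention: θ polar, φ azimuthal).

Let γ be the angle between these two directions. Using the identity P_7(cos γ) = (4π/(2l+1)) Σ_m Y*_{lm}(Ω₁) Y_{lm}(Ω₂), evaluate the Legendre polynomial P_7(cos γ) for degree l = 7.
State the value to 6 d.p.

-0.134077

Summing Y*_{l m}(θ₁,φ₁)·Y_{l m}(θ₂,φ₂) over m ∈ [−7, 7]; prefactor 4π/(2·7+1) = 0.837758:
  m=-7: (+0.071923+0.359722i) × (+0.049751+0.335802i) = -0.117217+0.042048i  (running Σ = -0.117217+0.042048i)
  m=-6: (+0.311572+0.277963i) × (+0.412062+0.137801i) = +0.090083+0.157473i  (running Σ = -0.027134+0.199521i)
  m=-5: (+0.029625+0.002478i) × (+0.071698-0.070682i) = +0.002299-0.001916i  (running Σ = -0.024835+0.197605i)
  m=-4: (-0.287589+0.180931i) × (+0.094671+0.297130i) = -0.080986-0.068322i  (running Σ = -0.105821+0.129282i)
  m=-3: (-0.053984+0.141602i) × (+0.216869+0.035302i) = -0.016706+0.028803i  (running Σ = -0.122527+0.158086i)
  m=-2: (-0.077483-0.268665i) × (-0.134991+0.184688i) = +0.060079+0.021957i  (running Σ = -0.062449+0.180043i)
  m=-1: (-0.153525-0.115505i) × (+0.115002+0.226502i) = +0.008507-0.048057i  (running Σ = -0.053942+0.131986i)
  m=0: (+0.258957-0.000000i) × (-0.201416+0.000000i) = -0.052158+0.000000i  (running Σ = -0.106100+0.131986i)
  m=1: (+0.153525-0.115505i) × (-0.115002+0.226502i) = +0.008507+0.048057i  (running Σ = -0.097594+0.180043i)
  m=2: (-0.077483+0.268665i) × (-0.134991-0.184688i) = +0.060079-0.021957i  (running Σ = -0.037515+0.158086i)
  m=3: (+0.053984+0.141602i) × (-0.216869+0.035302i) = -0.016706-0.028803i  (running Σ = -0.054221+0.129282i)
  m=4: (-0.287589-0.180931i) × (+0.094671-0.297130i) = -0.080986+0.068322i  (running Σ = -0.135207+0.197605i)
  m=5: (-0.029625+0.002478i) × (-0.071698-0.070682i) = +0.002299+0.001916i  (running Σ = -0.132908+0.199521i)
  m=6: (+0.311572-0.277963i) × (+0.412062-0.137801i) = +0.090083-0.157473i  (running Σ = -0.042825+0.042048i)
  m=7: (-0.071923+0.359722i) × (-0.049751+0.335802i) = -0.117217-0.042048i  (running Σ = -0.160042+0.000000i)
Σ over m = -0.160042+0.000000i; ×(4π/15) → -0.134077+0.000000i. Real part: -0.134077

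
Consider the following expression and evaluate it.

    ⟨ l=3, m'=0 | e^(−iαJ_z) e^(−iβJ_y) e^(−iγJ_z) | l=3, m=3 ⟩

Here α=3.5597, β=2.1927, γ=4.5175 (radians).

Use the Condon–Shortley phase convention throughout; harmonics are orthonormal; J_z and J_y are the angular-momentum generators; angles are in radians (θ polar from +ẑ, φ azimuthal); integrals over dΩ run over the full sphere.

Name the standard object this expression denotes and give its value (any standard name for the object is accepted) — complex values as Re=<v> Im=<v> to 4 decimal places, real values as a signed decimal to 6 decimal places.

Wigner D-matrix element, Re=0.1657 Im=-0.2503

This is a Wigner D-matrix element — the rotation-matrix element ⟨l m'| R(α,β,γ) |l m⟩ in the angular-momentum basis.
First d^3_{0,3}(β=2.1927), then the phase factors e^{-i(0)α} and e^{-i(3)γ}:
Half-angle: c=0.456846, s=0.889546. N=√(6·6·720·1)=160.996894
k∈{3} keeps every argument non-negative
  k=3: (−1)^0·160.9969/(36)·0.4568^3·0.8895^3 = +0.300144
d^3_{0,3}(2.1927) = +0.300144
Attach z-rotation phases: D = e^{-i(0)(3.5597)}·(+0.300144)·e^{-i(3)(4.5175)} = +0.165656-0.250289i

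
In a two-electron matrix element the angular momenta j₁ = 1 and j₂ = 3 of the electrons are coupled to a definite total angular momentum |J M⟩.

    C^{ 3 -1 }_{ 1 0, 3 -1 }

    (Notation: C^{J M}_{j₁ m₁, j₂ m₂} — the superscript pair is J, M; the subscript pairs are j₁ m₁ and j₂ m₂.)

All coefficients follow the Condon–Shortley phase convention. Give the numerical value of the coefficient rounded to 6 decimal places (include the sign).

√[7·1!1!5!/8! · 1!1!2!4!2!4!] = √(48)
  +(−1)^0/∏(0,1,1,2,0,3)! = 1/12  (running 1/12)
  +(−1)^1/∏(1,0,0,1,1,4)! = -1/24  (running 1/24)
⟨..|..⟩ = √(48)·(1/24) = +0.288675

+√(1/12) = +0.288675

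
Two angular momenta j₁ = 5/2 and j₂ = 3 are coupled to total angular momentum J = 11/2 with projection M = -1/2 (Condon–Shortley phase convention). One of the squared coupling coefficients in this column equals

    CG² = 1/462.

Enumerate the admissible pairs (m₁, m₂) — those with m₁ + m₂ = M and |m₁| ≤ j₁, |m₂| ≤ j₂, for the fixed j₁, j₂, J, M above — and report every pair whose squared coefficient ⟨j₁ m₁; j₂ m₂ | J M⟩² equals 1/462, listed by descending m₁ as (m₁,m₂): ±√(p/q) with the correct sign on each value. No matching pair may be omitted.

(5/2,-3): +√(1/462)

Admissible pairs with m₁+m₂ = M = -1/2: (-5/2,2), (-3/2,1), (-1/2,0), (1/2,-1), (3/2,-2), (5/2,-3)
  (m₁,m₂)=(5/2,-3): CG² = 1/462, CG = +√(1/462)   ← matches the target
  (m₁,m₂)=(3/2,-2): CG² = 5/77, CG = +√(5/77)
  (m₁,m₂)=(1/2,-1): CG² = 25/77, CG = +√(25/77)
  (m₁,m₂)=(-1/2,0): CG² = 100/231, CG = +√(100/231)
  (m₁,m₂)=(-3/2,1): CG² = 25/154, CG = +√(25/154)
  (m₁,m₂)=(-5/2,2): CG² = 1/77, CG = +√(1/77)
Pairs with CG² = 1/462: (5/2,-3): +√(1/462)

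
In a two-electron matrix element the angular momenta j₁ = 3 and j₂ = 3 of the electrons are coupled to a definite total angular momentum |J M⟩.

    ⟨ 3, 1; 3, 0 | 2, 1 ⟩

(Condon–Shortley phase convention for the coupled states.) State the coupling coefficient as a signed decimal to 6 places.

+√(1/42) ≈ +0.154303

j₁+j₂−J=4  J+j₁−j₂=2  J−j₁+j₂=2  j₁+j₂+J+1=9
(j₁±m₁, j₂±m₂, J±M) = (4,2,3,3,3,1)
P² = 96/7
sum k=1..2:
  [1] −1/12 = -1/12
  [2] +1/8 = 1/8
S = 1/24
C² = P²·S² = 1/42 ; C = +0.154303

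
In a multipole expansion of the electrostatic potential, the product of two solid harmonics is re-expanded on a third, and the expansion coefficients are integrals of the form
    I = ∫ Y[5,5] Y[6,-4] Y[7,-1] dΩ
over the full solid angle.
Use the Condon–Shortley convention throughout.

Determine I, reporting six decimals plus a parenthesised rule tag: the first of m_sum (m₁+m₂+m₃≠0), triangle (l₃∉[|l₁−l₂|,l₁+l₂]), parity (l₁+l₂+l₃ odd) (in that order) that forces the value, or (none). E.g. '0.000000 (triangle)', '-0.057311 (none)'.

-0.104772 (none)

m-sum 0 ✓  L=18 even ✓  1≤7≤11 ✓
Π(2lᵢ+1) = 11×13×15 = 2145
triangle coeff Δ(5,6,7) = 1/174594420
Σ_t [0,4]: t=0:+1/4147200 t=1:−1/207360 t=2:+1/82944 t=3:−1/207360 t=4:+1/4147200 = 1/345600
(3j)²=420/46189 [(5 6 7; 0 0 0)], sign=-1
Σ_t [0,0]: t=0:+1/24883200 = 1/24883200
(3j)²=980/138567 [(5 6 7; 5 -4 -1)], sign=+1
⇒ 4πI² = 2058000/14919047
I = (-1)√(2058000/14919047/(4π)) = -0.10477248
No selection rule forces the value: the integral is nonzero (none).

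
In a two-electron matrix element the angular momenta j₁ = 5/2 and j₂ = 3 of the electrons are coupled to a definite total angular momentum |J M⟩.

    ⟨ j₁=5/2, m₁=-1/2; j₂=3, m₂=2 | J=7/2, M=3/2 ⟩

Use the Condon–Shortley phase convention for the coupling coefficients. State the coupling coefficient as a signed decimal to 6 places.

triangle: 2!·3!·4!/10! = 288/3628800
(j±m)!: 2!·3!·5!·1!·5!·2! = 345600
prefactor² = (2J+1)·Δ·N² = 1536/7
  k=1: −1/(1!·1!·2!·4!·1!·0!) = -1/48
  k=2: +1/(2!·0!·1!·3!·2!·1!) = 1/24
Σ = 1/48  ⇒  CG² = 1536/7·(1/48)² = 2/21
CG = +√(2/21) = +0.308607

+0.308607  (= +√(2/21))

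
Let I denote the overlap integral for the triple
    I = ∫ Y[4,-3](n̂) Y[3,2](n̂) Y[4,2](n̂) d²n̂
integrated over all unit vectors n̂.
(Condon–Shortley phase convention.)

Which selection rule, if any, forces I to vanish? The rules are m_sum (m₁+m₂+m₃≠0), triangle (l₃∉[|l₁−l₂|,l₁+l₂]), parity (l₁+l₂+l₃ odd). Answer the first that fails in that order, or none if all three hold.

azimuthal sum: -3 + 2 + 2 = 1  ✗
1 ≤ 4 ≤ 7 (triangle on l)
L = 4 + 3 + 4 = 11 (odd)

m_sum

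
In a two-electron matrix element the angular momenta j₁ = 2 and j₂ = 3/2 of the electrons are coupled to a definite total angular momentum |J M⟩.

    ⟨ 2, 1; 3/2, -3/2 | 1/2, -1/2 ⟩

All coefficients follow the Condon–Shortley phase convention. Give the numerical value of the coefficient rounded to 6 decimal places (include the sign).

+0.316228

triangle: 3!×1!×0!/5! = 6/120
(j±m)!: 3!×1!×0!×3!×0!×1! = 36
prefactor² = (2J+1)×Δ×N² = 18/5
  k=0: +1/(0!×3!×1!×0!×0!×0!) = 1/6
Σ = 1/6  ⇒  CG² = 18/5×(1/6)² = 1/10
CG = +√(1/10) = +0.316228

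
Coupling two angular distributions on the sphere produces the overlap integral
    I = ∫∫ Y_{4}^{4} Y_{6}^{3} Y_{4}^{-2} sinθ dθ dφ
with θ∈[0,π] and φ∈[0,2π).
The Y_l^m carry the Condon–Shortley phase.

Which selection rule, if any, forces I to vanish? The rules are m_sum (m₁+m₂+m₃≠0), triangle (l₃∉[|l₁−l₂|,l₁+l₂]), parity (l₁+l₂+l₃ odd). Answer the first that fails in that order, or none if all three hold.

m_sum

azimuthal sum: 4 + 3 − 2 = 5  ✗
2 ≤ 4 ≤ 10 (triangle on l)
L = 4 + 6 + 4 = 14 (even)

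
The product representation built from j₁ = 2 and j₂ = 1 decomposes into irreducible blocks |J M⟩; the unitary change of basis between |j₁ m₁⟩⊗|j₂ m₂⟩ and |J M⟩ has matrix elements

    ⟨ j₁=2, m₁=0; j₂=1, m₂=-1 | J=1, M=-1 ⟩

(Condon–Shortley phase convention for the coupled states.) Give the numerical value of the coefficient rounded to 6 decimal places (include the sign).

triangle: 2!×2!×0!/5! = 4/120
(j±m)!: 2!×2!×0!×2!×0!×2! = 16
prefactor² = (2J+1)×Δ×N² = 8/5
  k=0: +1/(0!×2!×2!×0!×0!×0!) = 1/4
Σ = 1/4  ⇒  CG² = 8/5×(1/4)² = 1/10
CG = +√(1/10) = +0.316228

+√(1/10) ≈ +0.316228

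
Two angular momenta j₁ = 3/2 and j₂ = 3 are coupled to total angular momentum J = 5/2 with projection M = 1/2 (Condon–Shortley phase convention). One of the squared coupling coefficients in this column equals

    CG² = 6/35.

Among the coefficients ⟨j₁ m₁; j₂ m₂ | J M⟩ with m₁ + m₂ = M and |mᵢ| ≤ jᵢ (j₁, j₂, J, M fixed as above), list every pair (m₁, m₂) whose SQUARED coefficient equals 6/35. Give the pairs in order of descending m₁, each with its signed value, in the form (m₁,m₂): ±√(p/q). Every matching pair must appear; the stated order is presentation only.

Admissible pairs with m₁+m₂ = M = 1/2: (-3/2,2), (-1/2,1), (1/2,0), (3/2,-1)
  (m₁,m₂)=(3/2,-1): CG² = 27/70, CG = +√(27/70)
  (m₁,m₂)=(1/2,0): CG² = 6/35, CG = −√(6/35)   ← matches the target
  (m₁,m₂)=(-1/2,1): CG² = 1/70, CG = −√(1/70)
  (m₁,m₂)=(-3/2,2): CG² = 3/7, CG = +√(3/7)
Pairs with CG² = 6/35: (1/2,0): −√(6/35)

(1/2,0): −√(6/35)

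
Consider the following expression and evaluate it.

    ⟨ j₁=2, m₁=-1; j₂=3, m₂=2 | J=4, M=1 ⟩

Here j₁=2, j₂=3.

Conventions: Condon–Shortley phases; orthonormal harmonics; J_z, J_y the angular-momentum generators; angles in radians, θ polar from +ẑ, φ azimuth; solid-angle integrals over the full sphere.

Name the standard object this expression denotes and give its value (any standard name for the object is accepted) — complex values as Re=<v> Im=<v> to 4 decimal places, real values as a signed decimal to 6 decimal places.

This is a Clebsch–Gordan (vector-coupling) coefficient.
j₁+j₂−J=1  J+j₁−j₂=3  J−j₁+j₂=5  j₁+j₂+J+1=10
(j₁±m₁, j₂±m₂, J±M) = (1,3,5,1,5,3)
P² = 6480/7
sum k=0..1:
  [0] +1/720 = 1/720
  [1] −1/48 = -1/48
S = -7/360
C² = P²·S² = 7/20 ; C = -0.591608

Clebsch–Gordan coefficient, −√(7/20) ≈ -0.591608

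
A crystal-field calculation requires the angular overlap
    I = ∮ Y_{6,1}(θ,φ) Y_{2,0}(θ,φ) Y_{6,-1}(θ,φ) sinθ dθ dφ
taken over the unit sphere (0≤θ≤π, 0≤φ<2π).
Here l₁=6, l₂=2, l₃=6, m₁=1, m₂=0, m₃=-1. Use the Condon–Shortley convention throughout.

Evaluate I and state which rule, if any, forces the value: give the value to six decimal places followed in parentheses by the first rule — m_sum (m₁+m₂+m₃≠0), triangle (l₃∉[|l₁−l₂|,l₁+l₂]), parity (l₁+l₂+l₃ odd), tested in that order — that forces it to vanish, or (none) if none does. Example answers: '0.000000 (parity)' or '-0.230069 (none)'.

m-sum 0 ✓  L=14 even ✓  4≤6≤8 ✓
Π(2lᵢ+1) = 13×5×13 = 845
triangle coeff Δ(6,2,6) = 1/90090
Σ_t [0,2]: t=0:+1/69120 t=1:−1/14400 t=2:+1/69120 = -7/172800
(3j)²=14/715 [(6 2 6; 0 0 0)], sign=-1
Σ_t [0,2]: t=0:+1/57600 t=1:−1/17280 t=2:+1/120960 = -13/403200
(3j)²=13/770 [(6 2 6; 1 0 -1)], sign=+1
⇒ 4πI² = 169/605
I = (-1)√(169/605/(4π)) = -0.14909419
No selection rule forces the value: the integral is nonzero (none).

-0.149094 (none)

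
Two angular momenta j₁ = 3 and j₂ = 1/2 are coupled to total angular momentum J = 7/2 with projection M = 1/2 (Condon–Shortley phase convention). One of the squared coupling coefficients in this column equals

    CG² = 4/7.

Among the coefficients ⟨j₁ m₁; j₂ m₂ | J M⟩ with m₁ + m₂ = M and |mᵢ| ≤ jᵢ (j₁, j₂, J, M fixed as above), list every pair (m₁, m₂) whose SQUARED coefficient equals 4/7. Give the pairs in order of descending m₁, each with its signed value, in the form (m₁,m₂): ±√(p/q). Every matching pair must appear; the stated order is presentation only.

Admissible pairs with m₁+m₂ = M = 1/2: (0,1/2), (1,-1/2)
  (m₁,m₂)=(1,-1/2): CG² = 3/7, CG = +√(3/7)
  (m₁,m₂)=(0,1/2): CG² = 4/7, CG = +√(4/7)   ← matches the target
Pairs with CG² = 4/7: (0,1/2): +√(4/7)

(0,1/2): +√(4/7)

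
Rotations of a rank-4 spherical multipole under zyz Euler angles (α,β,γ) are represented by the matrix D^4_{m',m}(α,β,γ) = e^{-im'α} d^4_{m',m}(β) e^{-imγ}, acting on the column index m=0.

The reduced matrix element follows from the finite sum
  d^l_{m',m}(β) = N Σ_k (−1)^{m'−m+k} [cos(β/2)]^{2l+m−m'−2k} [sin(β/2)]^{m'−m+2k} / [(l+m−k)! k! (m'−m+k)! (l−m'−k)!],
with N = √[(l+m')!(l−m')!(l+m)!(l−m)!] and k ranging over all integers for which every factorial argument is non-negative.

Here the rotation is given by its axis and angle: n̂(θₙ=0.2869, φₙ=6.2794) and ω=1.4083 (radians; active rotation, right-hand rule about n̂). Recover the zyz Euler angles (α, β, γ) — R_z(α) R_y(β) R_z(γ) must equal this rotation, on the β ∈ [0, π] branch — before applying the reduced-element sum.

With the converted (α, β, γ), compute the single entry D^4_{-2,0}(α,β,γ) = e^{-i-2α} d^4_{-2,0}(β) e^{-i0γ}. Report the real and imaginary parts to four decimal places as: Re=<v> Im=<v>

Re=-0.0547 Im=-0.2553

Axis–angle → zyz. n̂ = (sinθₙcosφₙ, sinθₙsinφₙ, cosθₙ) = (+0.282978, -0.001071, +0.959126), ω = 1.4083.
R = I cosω + sinω [n̂]ₓ + (1−cosω) n̂n̂ᵀ gives
  R = [+0.228904, -0.946745, +0.226445; +0.946237, +0.161783, -0.280112; +0.228559, +0.278389, +0.932877]
β = atan2(√(R₁₃²+R₂₃²), R₃₃) = 0.368476; α = atan2(R₂₃, R₁₃) mod 2π = 5.392237; γ = atan2(R₃₂, −R₃₁) mod 2π = 2.258215
First d^4_{-2,0}(β=0.3685), then the phase factors e^{-i(-2)α} and e^{-i(0)γ}:
Half-angle: c=0.983076, s=0.183198. N=√(2·720·24·24)=910.735966
The bounds max(0,m−m')=2 and min(l+m,l−m')=4 give 3 terms
  k=2: (−1)^0·910.7360/(96)·0.9831^6·0.1832^2 = +0.287398
  k=3: (−1)^1·910.7360/(36)·0.9831^4·0.1832^4 = -0.026614
  k=4: (−1)^2·910.7360/(96)·0.9831^2·0.1832^6 = +0.000347
d^4_{-2,0}(0.3685) = +0.287398 -0.026614 +0.000347 = +0.261130
D = (-0.209536-0.977801i)·(+0.261130)·(+1.000000+0.000000i) = -0.054716-0.255333i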